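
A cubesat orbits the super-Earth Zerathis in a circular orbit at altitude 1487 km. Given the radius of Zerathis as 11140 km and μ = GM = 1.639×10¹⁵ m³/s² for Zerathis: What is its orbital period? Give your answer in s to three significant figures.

T ≈ 6960 s

r = 11140 + 1487 = 12627 km = 1.2627×10⁷ m.
Kepler's third law: T = 2π√(r³/μ) = 2π√((1.263×10⁷)³ / 1.639×10¹⁵).
r³/μ = 1.228×10⁶ s², so T = 2π × 1.108×10³ = 6.964×10³ s.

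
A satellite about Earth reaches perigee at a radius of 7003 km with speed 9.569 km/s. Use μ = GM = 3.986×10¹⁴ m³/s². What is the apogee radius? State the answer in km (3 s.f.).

apogee radius ≈ 28800 km

r_p = 7.003×10⁶ m.
Specific energy ε = v²/2 − μ/r = -1.114×10⁷ J/kg, so a = −μ/(2ε) = 1.790×10⁷ m.
The apsides satisfy r_p + r_a = 2a, so the apogee radius is 2a − r_p = 2.879×10⁷ m = 28792 km.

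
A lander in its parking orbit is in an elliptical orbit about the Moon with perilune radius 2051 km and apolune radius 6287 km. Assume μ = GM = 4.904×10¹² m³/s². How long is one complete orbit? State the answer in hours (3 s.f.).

T ≈ 6.71 hours

Semi-major axis a = (r_p + r_a)/2 = (2051.0 + 6287.0)/2 = 4169.0 km = 4.169×10⁶ m.
By Kepler's third law T = 2π√(a³/μ) = 2π × 3.844×10³ = 2.415×10⁴ s.
= 6.709 hours.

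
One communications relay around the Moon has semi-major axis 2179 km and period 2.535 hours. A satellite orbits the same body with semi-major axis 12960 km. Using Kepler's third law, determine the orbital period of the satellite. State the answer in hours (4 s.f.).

Kepler's third law: T² ∝ a³, so T₂ = T₁ (a₂/a₁)^(3/2).
a₂/a₁ = 5.948, (a₂/a₁)^(3/2) = 14.51.
T₂ = 2.535 × 14.51 = 36.77 hours.

T₂ ≈ 36.77 hours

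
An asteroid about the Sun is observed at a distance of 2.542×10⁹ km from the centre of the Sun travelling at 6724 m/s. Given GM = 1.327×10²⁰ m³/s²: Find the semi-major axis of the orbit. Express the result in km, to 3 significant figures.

a ≈ 2.24×10⁹ km

r = 2.542×10¹² m.
Vis-viva rearranged: 1/a = 2/r − v²/μ = 7.868×10⁻¹³ − 3.407×10⁻¹³ = 4.461×10⁻¹³ m⁻¹.
a = 2.242×10¹² m = 2.2418×10⁹ km.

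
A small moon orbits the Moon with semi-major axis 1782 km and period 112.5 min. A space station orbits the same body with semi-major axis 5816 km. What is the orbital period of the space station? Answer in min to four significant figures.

Kepler's third law: T² ∝ a³, so T₂ = T₁ (a₂/a₁)^(3/2).
a₂/a₁ = 3.264, (a₂/a₁)^(3/2) = 5.896.
T₂ = 112.5 × 5.896 = 663.3 min.

T₂ ≈ 663.3 min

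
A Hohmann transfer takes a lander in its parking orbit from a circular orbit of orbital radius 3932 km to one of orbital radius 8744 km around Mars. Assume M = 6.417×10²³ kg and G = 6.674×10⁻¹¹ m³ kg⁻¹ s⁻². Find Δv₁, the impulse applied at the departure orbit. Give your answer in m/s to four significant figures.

Δv ≈ 576.1 m/s

μ = GM = 6.674×10⁻¹¹ × 6.417×10²³ = 4.283×10¹³ m³/s².
r₁ = 3932 km = 3.932×10⁶ m.
r₂ = 8744 km = 8.744×10⁶ m.
Transfer ellipse a_t = (r₁ + r₂)/2 = 6.338×10⁶ m.
At r₁: circular v_c1 = √(μ/r₁) = 3300 m/s; transfer-periapsis v_p = √[μ(2/r₁ − 1/a_t)] = 3876 m/s.
Δv₁ = v_p − v_c1 = 576.1 m/s.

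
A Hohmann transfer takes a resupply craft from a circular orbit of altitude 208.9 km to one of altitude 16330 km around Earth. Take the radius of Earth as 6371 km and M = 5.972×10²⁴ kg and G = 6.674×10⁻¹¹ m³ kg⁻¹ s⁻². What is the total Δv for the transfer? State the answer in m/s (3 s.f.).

Δv_total ≈ 3290 m/s

μ = GM = 6.674×10⁻¹¹ × 5.972×10²⁴ = 3.986×10¹⁴ m³/s².
r₁ = 6371 + 208.9 = 6579.9 km = 6.5799×10⁶ m.
r₂ = 6371 + 16330 = 22701 km = 2.2701×10⁷ m.
Transfer ellipse a_t = (r₁ + r₂)/2 = 1.464×10⁷ m.
At r₁: circular v_c1 = √(μ/r₁) = 7783 m/s; transfer-perigee v_p = √[μ(2/r₁ − 1/a_t)] = 9691 m/s.
Δv₁ = v_p − v_c1 = 1909 m/s.
At r₂: circular v_c2 = √(μ/r₂) = 4190 m/s; transfer-apogee v_a = √[μ(2/r₂ − 1/a_t)] = 2809 m/s.
Δv₂ = v_c2 − v_a = 1381 m/s.
Total Δv = Δv₁ + Δv₂ = 3290 m/s.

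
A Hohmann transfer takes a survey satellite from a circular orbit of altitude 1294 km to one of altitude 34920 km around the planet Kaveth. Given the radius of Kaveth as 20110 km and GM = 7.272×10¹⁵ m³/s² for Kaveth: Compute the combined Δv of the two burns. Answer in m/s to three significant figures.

Δv_total ≈ 6580 m/s

r₁ = 20110 + 1294 = 21404 km = 2.1404×10⁷ m.
r₂ = 20110 + 34920 = 55030 km = 5.5030×10⁷ m.
Transfer ellipse a_t = (r₁ + r₂)/2 = 3.822×10⁷ m.
At r₁: circular v_c1 = √(μ/r₁) = 18430 m/s; transfer-periapsis v_p = √[μ(2/r₁ − 1/a_t)] = 22120 m/s.
Δv₁ = v_p − v_c1 = 3686 m/s.
At r₂: circular v_c2 = √(μ/r₂) = 11500 m/s; transfer-apoapsis v_a = √[μ(2/r₂ − 1/a_t)] = 8603 m/s.
Δv₂ = v_c2 − v_a = 2893 m/s.
Total Δv = Δv₁ + Δv₂ = 6579 m/s.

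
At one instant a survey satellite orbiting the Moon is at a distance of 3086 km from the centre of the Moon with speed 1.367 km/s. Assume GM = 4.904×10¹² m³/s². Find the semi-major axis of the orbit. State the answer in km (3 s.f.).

a ≈ 3740 km

r = 3.086×10⁶ m.
Specific orbital energy ε = v²/2 − μ/r = (1367)²/2 − 4.904×10¹²/3.086×10⁶ = -6.548×10⁵ J/kg.
Since ε = −μ/(2a), a = −μ/(2ε) = 3.745×10⁶ m = 3744.8 km.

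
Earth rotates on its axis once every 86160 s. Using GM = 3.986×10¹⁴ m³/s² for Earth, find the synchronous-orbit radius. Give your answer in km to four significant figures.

A synchronous orbit has period T, so by Kepler's third law a = (μT²/4π²)^(1/3).
μT²/4π² = 3.986×10¹⁴ × (8.616×10⁴)² / 39.48 = 7.495×10²² m³.
a = 4.216×10⁷ m = 42163 km.

r_sync ≈ 42160 km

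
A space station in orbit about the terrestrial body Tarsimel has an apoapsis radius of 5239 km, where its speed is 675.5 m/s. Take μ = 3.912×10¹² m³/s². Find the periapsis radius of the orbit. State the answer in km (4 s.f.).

r_a = 5.239×10⁶ m.
Specific energy ε = v²/2 − μ/r = -5.186×10⁵ J/kg, so a = −μ/(2ε) = 3.772×10⁶ m.
The apsides satisfy r_p + r_a = 2a, so the periapsis radius is 2a − r_a = 2.305×10⁶ m = 2305.0 km.

periapsis radius ≈ 2305 km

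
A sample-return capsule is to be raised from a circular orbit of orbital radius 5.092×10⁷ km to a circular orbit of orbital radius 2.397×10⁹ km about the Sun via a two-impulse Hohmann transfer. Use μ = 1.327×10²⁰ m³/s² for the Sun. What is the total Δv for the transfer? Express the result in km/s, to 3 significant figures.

r₁ = 5.092×10⁷ km = 5.092×10¹⁰ m.
r₂ = 2.397×10⁹ km = 2.397×10¹² m.
Transfer ellipse a_t = (r₁ + r₂)/2 = 1.224×10¹² m.
At r₁: circular v_c1 = √(μ/r₁) = 51050 m/s; transfer-perihelion v_p = √[μ(2/r₁ − 1/a_t)] = 71440 m/s.
Δv₁ = v_p − v_c1 = 20390 m/s.
At r₂: circular v_c2 = √(μ/r₂) = 7440 m/s; transfer-aphelion v_a = √[μ(2/r₂ − 1/a_t)] = 1518 m/s.
Δv₂ = v_c2 − v_a = 5923 m/s.
Total Δv = Δv₁ + Δv₂ = 26310 m/s = 26.31 km/s.

Δv_total ≈ 26.3 km/s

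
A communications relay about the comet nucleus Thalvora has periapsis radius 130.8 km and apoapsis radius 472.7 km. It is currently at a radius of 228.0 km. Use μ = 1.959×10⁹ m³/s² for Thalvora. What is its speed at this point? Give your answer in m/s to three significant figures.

v ≈ 103 m/s

Semi-major axis a = (r_p + r_a)/2 = 301.75 km = 3.018×10⁵ m.
Vis-viva: v² = μ(2/r − 1/a) = 1.959×10⁹ × (8.772×10⁻⁶ − 3.314×10⁻⁶) = 1.069×10⁴ m²/s².
v = 103.4 m/s.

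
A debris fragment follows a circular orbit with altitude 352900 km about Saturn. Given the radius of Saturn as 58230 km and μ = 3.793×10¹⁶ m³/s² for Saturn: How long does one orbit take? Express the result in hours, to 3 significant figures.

r = 58230 + 352900 = 411130 km = 4.1113×10⁸ m.
Kepler's third law: T = 2π√(r³/μ) = 2π√((4.111×10⁸)³ / 3.793×10¹⁶).
r³/μ = 1.832×10⁹ s², so T = 2π × 4.280×10⁴ = 2.689×10⁵ s.
Converting: 2.689×10⁵ s ÷ 3600 = 74.71 hours.

T ≈ 74.7 hours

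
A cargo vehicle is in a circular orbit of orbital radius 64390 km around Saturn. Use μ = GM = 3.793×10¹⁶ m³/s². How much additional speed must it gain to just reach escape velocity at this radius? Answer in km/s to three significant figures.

Δv ≈ 10.1 km/s

r = 64390 km = 6.439×10⁷ m.
Circular speed v_c = √(μ/r) = 24270 m/s.
Escape speed v_esc = √(2μ/r) = √2 × v_c = 34320 m/s.
Δv = v_esc − v_c = 10050 m/s = 10.05 km/s.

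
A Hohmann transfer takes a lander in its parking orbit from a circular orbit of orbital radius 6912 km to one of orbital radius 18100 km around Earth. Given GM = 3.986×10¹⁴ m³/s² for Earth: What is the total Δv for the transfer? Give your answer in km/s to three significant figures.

r₁ = 6912 km = 6.912×10⁶ m.
r₂ = 18100 km = 1.810×10⁷ m.
Transfer ellipse a_t = (r₁ + r₂)/2 = 1.251×10⁷ m.
At r₁: circular v_c1 = √(μ/r₁) = 7594 m/s; transfer-perigee v_p = √[μ(2/r₁ − 1/a_t)] = 9136 m/s.
Δv₁ = v_p − v_c1 = 1542 m/s.
At r₂: circular v_c2 = √(μ/r₂) = 4693 m/s; transfer-apogee v_a = √[μ(2/r₂ − 1/a_t)] = 3489 m/s.
Δv₂ = v_c2 − v_a = 1204 m/s.
Total Δv = Δv₁ + Δv₂ = 2746 m/s = 2.746 km/s.

Δv_total ≈ 2.75 km/s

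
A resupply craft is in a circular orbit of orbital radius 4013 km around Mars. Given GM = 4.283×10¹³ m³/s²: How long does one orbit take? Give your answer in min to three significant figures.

r = 4013 km = 4.013×10⁶ m.
Kepler's third law: T = 2π√(r³/μ) = 2π√((4.013×10⁶)³ / 4.283×10¹³).
r³/μ = 1.509×10⁶ s², so T = 2π × 1.228×10³ = 7.718×10³ s.
Converting: 7.718×10³ s ÷ 60.00 = 128.6 min.

T ≈ 129 min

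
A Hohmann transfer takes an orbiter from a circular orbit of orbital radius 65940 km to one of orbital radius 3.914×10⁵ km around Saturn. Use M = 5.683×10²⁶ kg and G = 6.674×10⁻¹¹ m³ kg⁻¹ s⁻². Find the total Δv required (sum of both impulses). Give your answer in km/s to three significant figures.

μ = GM = 6.674×10⁻¹¹ × 5.683×10²⁶ = 3.793×10¹⁶ m³/s².
r₁ = 65940 km = 6.594×10⁷ m.
r₂ = 3.914×10⁵ km = 3.914×10⁸ m.
Transfer ellipse a_t = (r₁ + r₂)/2 = 2.287×10⁸ m.
At r₁: circular v_c1 = √(μ/r₁) = 23980 m/s; transfer-perikrone v_p = √[μ(2/r₁ − 1/a_t)] = 31380 m/s.
Δv₁ = v_p − v_c1 = 7394 m/s.
At r₂: circular v_c2 = √(μ/r₂) = 9844 m/s; transfer-apokrone v_a = √[μ(2/r₂ − 1/a_t)] = 5286 m/s.
Δv₂ = v_c2 − v_a = 4558 m/s.
Total Δv = Δv₁ + Δv₂ = 11950 m/s = 11.95 km/s.

Δv_total ≈ 12.0 km/s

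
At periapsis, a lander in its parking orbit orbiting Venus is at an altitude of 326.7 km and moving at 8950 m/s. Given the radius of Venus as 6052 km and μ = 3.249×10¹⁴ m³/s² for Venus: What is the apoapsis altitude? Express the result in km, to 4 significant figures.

r_p = 6052 + 326.7 = 6378.7 km = 6.379×10⁶ m.
Specific energy ε = v²/2 − μ/r = -1.088×10⁷ J/kg, so a = −μ/(2ε) = 1.493×10⁷ m.
The apsides satisfy r_p + r_a = 2a, so the apoapsis radius is 2a − r_p = 2.347×10⁷ m = 23473 km.
Apoapsis altitude = 23473 − 6052 = 17421 km.

apoapsis altitude ≈ 17420 km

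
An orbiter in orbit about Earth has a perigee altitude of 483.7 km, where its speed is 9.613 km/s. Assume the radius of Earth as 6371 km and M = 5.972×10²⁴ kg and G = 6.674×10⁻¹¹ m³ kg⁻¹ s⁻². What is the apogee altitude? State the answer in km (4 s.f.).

μ = GM = 6.674×10⁻¹¹ × 5.972×10²⁴ = 3.986×10¹⁴ m³/s².
r_p = 6371 + 483.7 = 6854.7 km = 6.855×10⁶ m.
Specific energy ε = v²/2 − μ/r = -1.194×10⁷ J/kg, so a = −μ/(2ε) = 1.669×10⁷ m.
The apsides satisfy r_p + r_a = 2a, so the apogee radius is 2a − r_p = 2.652×10⁷ m = 26524 km.
Apogee altitude = 26524 − 6371 = 20153 km.

apogee altitude ≈ 20150 km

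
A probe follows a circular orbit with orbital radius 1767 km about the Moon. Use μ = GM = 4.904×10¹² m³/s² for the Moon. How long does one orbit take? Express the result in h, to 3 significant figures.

T ≈ 1.85 h

r = 1767 km = 1.767×10⁶ m.
Kepler's third law: T = 2π√(r³/μ) = 2π√((1.767×10⁶)³ / 4.904×10¹²).
r³/μ = 1.125×10⁶ s², so T = 2π × 1.061×10³ = 6.664×10³ s.
Converting: 6.664×10³ s ÷ 3600 = 1.851 h.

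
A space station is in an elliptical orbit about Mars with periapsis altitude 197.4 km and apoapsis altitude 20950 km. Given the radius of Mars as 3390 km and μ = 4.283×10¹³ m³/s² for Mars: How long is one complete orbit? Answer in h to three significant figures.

T ≈ 13.9 h

r_p = 3390 + 197.4 = 3587.4 km = 3.5874×10⁶ m.
r_a = 3390 + 20950 = 24340 km = 2.4340×10⁷ m.
Semi-major axis a = (r_p + r_a)/2 = (3587.4 + 24340)/2 = 13964 km = 1.396×10⁷ m.
By Kepler's third law T = 2π√(a³/μ) = 2π × 7.973×10³ = 5.010×10⁴ s.
= 13.92 h.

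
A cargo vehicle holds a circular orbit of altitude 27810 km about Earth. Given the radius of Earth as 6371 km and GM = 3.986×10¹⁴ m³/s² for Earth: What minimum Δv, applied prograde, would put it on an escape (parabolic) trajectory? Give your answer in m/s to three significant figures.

r = 6371 + 27810 = 34181 km = 3.4181×10⁷ m.
Circular speed v_c = √(μ/r) = 3415 m/s.
Escape speed v_esc = √(2μ/r) = √2 × v_c = 4829 m/s.
Δv = v_esc − v_c = 1414 m/s.

Δv ≈ 1410 m/s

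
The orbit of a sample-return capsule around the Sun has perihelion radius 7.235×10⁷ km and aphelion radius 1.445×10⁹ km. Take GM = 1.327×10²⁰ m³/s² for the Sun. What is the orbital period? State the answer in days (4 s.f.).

T ≈ 4172 days

Semi-major axis a = (r_p + r_a)/2 = (7.2350×10⁷ + 1.4450×10⁹)/2 = 7.5868×10⁸ km = 7.587×10¹¹ m.
By Kepler's third law T = 2π√(a³/μ) = 2π × 5.737×10⁷ = 3.604×10⁸ s.
= 4172 days.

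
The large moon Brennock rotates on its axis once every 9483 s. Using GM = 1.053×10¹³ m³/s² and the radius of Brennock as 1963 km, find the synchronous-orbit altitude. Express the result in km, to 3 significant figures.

h_sync ≈ 921 km

A synchronous orbit has period T, so by Kepler's third law a = (μT²/4π²)^(1/3).
μT²/4π² = 1.053×10¹³ × (9.483×10³)² / 39.48 = 2.399×10¹⁹ m³.
a = 2.884×10⁶ m = 2883.9 km.
Altitude h = a − R = 2883.9 − 1963 = 920.94 km.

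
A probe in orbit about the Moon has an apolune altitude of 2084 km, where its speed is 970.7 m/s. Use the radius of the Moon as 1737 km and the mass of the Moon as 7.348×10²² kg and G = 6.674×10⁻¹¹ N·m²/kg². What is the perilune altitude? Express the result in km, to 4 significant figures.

perilune altitude ≈ 479.1 km

μ = GM = 6.674×10⁻¹¹ × 7.348×10²² = 4.904×10¹² m³/s².
r_a = 1737 + 2084 = 3821.0 km = 3.821×10⁶ m.
Specific energy ε = v²/2 − μ/r = -8.123×10⁵ J/kg, so a = −μ/(2ε) = 3.019×10⁶ m.
The apsides satisfy r_p + r_a = 2a, so the perilune radius is 2a − r_a = 2.216×10⁶ m = 2216.1 km.
Perilune altitude = 2216.1 − 1737 = 479.11 km.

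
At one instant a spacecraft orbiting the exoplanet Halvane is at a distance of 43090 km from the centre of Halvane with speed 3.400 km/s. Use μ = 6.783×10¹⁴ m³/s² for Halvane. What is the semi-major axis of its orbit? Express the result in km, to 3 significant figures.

r = 4.309×10⁷ m.
Vis-viva rearranged: 1/a = 2/r − v²/μ = 4.641×10⁻⁸ − 1.704×10⁻⁸ = 2.937×10⁻⁸ m⁻¹.
a = 3.405×10⁷ m = 34046 km.

a ≈ 34000 km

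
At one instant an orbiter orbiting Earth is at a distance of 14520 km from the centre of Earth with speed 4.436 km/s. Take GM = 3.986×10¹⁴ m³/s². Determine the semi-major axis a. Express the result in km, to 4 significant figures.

a ≈ 11320 km

r = 1.452×10⁷ m.
Vis-viva rearranged: 1/a = 2/r − v²/μ = 1.377×10⁻⁷ − 4.937×10⁻⁸ = 8.837×10⁻⁸ m⁻¹.
a = 1.132×10⁷ m = 11316 km.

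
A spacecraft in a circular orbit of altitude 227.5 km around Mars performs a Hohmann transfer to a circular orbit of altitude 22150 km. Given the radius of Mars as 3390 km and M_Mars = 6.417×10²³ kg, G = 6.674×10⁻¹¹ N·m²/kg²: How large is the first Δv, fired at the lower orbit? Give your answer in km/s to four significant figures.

μ = GM = 6.674×10⁻¹¹ × 6.417×10²³ = 4.283×10¹³ m³/s².
r₁ = 3390 + 227.5 = 3617.5 km = 3.6175×10⁶ m.
r₂ = 3390 + 22150 = 25540 km = 2.5540×10⁷ m.
Transfer ellipse a_t = (r₁ + r₂)/2 = 1.458×10⁷ m.
At r₁: circular v_c1 = √(μ/r₁) = 3441 m/s; transfer-periapsis v_p = √[μ(2/r₁ − 1/a_t)] = 4554 m/s.
Δv₁ = v_p − v_c1 = 1113 m/s.
= 1.113 km/s.

Δv ≈ 1.113 km/s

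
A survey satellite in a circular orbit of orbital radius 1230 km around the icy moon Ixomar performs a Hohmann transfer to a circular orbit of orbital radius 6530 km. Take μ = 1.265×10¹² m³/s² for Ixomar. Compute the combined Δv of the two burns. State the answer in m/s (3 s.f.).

r₁ = 1230 km = 1.230×10⁶ m.
r₂ = 6530 km = 6.530×10⁶ m.
Transfer ellipse a_t = (r₁ + r₂)/2 = 3.880×10⁶ m.
At r₁: circular v_c1 = √(μ/r₁) = 1014 m/s; transfer-periapsis v_p = √[μ(2/r₁ − 1/a_t)] = 1316 m/s.
Δv₁ = v_p − v_c1 = 301.5 m/s.
At r₂: circular v_c2 = √(μ/r₂) = 440.1 m/s; transfer-apoapsis v_a = √[μ(2/r₂ − 1/a_t)] = 247.8 m/s.
Δv₂ = v_c2 − v_a = 192.3 m/s.
Total Δv = Δv₁ + Δv₂ = 493.8 m/s.

Δv_total ≈ 494 m/s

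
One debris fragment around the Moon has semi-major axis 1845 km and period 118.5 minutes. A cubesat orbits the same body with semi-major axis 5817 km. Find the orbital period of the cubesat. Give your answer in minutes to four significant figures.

T₂ ≈ 663.4 minutes

Kepler's third law: T² ∝ a³, so T₂ = T₁ (a₂/a₁)^(3/2).
a₂/a₁ = 3.153, (a₂/a₁)^(3/2) = 5.598.
T₂ = 118.5 × 5.598 = 663.4 minutes.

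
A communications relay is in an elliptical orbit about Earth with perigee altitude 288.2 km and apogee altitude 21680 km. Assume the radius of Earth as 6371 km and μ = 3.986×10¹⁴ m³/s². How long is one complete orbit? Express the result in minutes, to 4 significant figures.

T ≈ 379.2 minutes

r_p = 6371 + 288.2 = 6659.2 km = 6.6592×10⁶ m.
r_a = 6371 + 21680 = 28051 km = 2.8051×10⁷ m.
Semi-major axis a = (r_p + r_a)/2 = (6659.2 + 28051)/2 = 17355 km = 1.736×10⁷ m.
By Kepler's third law T = 2π√(a³/μ) = 2π × 3.621×10³ = 2.275×10⁴ s.
= 379.2 minutes.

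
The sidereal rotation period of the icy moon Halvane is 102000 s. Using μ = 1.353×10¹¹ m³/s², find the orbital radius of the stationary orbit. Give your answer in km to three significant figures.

A synchronous orbit has period T, so by Kepler's third law a = (μT²/4π²)^(1/3).
μT²/4π² = 1.353×10¹¹ × (1.020×10⁵)² / 39.48 = 3.566×10¹⁹ m³.
a = 3.291×10⁶ m = 3291.4 km.

r_sync ≈ 3290 km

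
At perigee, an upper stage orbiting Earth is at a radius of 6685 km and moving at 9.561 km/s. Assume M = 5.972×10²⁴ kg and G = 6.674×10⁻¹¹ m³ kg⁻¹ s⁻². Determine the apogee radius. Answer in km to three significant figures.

μ = GM = 6.674×10⁻¹¹ × 5.972×10²⁴ = 3.986×10¹⁴ m³/s².
r_p = 6.685×10⁶ m.
Specific energy ε = v²/2 − μ/r = -1.392×10⁷ J/kg, so a = −μ/(2ε) = 1.432×10⁷ m.
The apsides satisfy r_p + r_a = 2a, so the apogee radius is 2a − r_p = 2.196×10⁷ m = 21958 km.

apogee radius ≈ 22000 km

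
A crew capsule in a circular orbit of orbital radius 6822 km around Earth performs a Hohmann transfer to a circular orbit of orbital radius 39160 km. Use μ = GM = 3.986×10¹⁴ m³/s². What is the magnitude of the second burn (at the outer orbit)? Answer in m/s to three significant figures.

Δv ≈ 1450 m/s

r₁ = 6822 km = 6.822×10⁶ m.
r₂ = 39160 km = 3.916×10⁷ m.
Transfer ellipse a_t = (r₁ + r₂)/2 = 2.299×10⁷ m.
At r₁: circular v_c1 = √(μ/r₁) = 7644 m/s; transfer-perigee v_p = √[μ(2/r₁ − 1/a_t)] = 9976 m/s.
At r₂: circular v_c2 = √(μ/r₂) = 3190 m/s; transfer-apogee v_a = √[μ(2/r₂ − 1/a_t)] = 1738 m/s.
Δv₂ = v_c2 − v_a = 1453 m/s.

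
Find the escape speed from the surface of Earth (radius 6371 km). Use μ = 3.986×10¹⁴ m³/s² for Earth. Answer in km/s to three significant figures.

r = R = 6.371×10⁶ m.
Escape speed v_esc = √(2μ/r) = √(2 × 3.986×10¹⁴ / 6.371×10⁶) = √(1.251×10⁸) = 11190 m/s.
= 11.19 km/s.

v_esc ≈ 11.2 km/s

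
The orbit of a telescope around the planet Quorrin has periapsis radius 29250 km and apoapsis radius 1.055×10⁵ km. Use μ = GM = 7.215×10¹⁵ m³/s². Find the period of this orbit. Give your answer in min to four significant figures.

Semi-major axis a = (r_p + r_a)/2 = (29250 + 1.0550×10⁵)/2 = 67375 km = 6.738×10⁷ m.
By Kepler's third law T = 2π√(a³/μ) = 2π × 6.511×10³ = 4.091×10⁴ s.
= 681.8 min.

T ≈ 681.8 min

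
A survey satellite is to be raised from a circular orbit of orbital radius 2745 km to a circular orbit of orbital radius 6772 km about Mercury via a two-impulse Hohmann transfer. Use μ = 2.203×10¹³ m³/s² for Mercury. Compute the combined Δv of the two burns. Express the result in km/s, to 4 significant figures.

Δv_total ≈ 0.9804 km/s

r₁ = 2745 km = 2.745×10⁶ m.
r₂ = 6772 km = 6.772×10⁶ m.
Transfer ellipse a_t = (r₁ + r₂)/2 = 4.758×10⁶ m.
At r₁: circular v_c1 = √(μ/r₁) = 2833 m/s; transfer-periherm v_p = √[μ(2/r₁ − 1/a_t)] = 3380 m/s.
Δv₁ = v_p − v_c1 = 546.6 m/s.
At r₂: circular v_c2 = √(μ/r₂) = 1804 m/s; transfer-apoherm v_a = √[μ(2/r₂ − 1/a_t)] = 1370 m/s.
Δv₂ = v_c2 − v_a = 433.7 m/s.
Total Δv = Δv₁ + Δv₂ = 980.4 m/s = 0.9804 km/s.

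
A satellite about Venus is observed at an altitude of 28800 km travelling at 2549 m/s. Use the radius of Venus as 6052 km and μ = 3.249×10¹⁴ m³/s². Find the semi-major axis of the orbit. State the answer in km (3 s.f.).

a ≈ 26700 km

r = 6052 + 28800 = 34852 km = 3.485×10⁷ m.
Specific orbital energy ε = v²/2 − μ/r = (2549)²/2 − 3.249×10¹⁴/3.485×10⁷ = -6.074×10⁶ J/kg.
Since ε = −μ/(2a), a = −μ/(2ε) = 2.675×10⁷ m = 26747 km.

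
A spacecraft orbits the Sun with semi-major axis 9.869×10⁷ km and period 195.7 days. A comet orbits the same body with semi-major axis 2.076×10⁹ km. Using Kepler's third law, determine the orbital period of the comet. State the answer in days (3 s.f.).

T₂ ≈ 18900 days

Kepler's third law: T² ∝ a³, so T₂ = T₁ (a₂/a₁)^(3/2).
a₂/a₁ = 21.04, (a₂/a₁)^(3/2) = 96.48.
T₂ = 195.7 × 96.48 = 18880 days.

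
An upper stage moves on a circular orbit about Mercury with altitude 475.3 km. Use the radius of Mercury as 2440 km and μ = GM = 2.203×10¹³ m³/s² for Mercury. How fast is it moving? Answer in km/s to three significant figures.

r = 2440 + 475.3 = 2915.3 km = 2.9153×10⁶ m.
For a circular orbit v = √(μ/r) = √(2.203×10¹³ / 2.915×10⁶) = √(7.557×10⁶) = 2749 m/s.
That is 2.749 km/s.

v ≈ 2.75 km/s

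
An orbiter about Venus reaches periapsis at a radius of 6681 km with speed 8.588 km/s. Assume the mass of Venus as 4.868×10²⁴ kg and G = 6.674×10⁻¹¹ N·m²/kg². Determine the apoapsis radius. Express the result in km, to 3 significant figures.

μ = GM = 6.674×10⁻¹¹ × 4.868×10²⁴ = 3.249×10¹⁴ m³/s².
r_p = 6.681×10⁶ m.
Specific energy ε = v²/2 − μ/r = -1.175×10⁷ J/kg, so a = −μ/(2ε) = 1.382×10⁷ m.
The apsides satisfy r_p + r_a = 2a, so the apoapsis radius is 2a − r_p = 2.096×10⁷ m = 20964 km.

apoapsis radius ≈ 21000 km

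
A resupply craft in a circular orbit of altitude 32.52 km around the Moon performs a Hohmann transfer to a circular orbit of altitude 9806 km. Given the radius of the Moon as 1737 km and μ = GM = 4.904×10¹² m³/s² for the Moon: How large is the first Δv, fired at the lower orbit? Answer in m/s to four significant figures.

r₁ = 1737 + 32.52 = 1769.5 km = 1.7695×10⁶ m.
r₂ = 1737 + 9806 = 11543 km = 1.1543×10⁷ m.
Transfer ellipse a_t = (r₁ + r₂)/2 = 6.656×10⁶ m.
At r₁: circular v_c1 = √(μ/r₁) = 1665 m/s; transfer-perilune v_p = √[μ(2/r₁ − 1/a_t)] = 2192 m/s.
Δv₁ = v_p − v_c1 = 527.5 m/s.

Δv ≈ 527.5 m/s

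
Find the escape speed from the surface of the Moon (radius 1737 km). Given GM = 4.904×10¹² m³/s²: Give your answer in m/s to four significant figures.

v_esc ≈ 2376 m/s

r = R = 1.737×10⁶ m.
Escape speed v_esc = √(2μ/r) = √(2 × 4.904×10¹² / 1.737×10⁶) = √(5.647×10⁶) = 2376 m/s.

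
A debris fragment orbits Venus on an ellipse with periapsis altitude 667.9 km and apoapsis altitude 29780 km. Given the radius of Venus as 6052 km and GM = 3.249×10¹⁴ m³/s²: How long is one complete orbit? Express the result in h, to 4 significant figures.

r_p = 6052 + 667.9 = 6719.9 km = 6.7199×10⁶ m.
r_a = 6052 + 29780 = 35832 km = 3.5832×10⁷ m.
Semi-major axis a = (r_p + r_a)/2 = (6719.9 + 35832)/2 = 21276 km = 2.128×10⁷ m.
By Kepler's third law T = 2π√(a³/μ) = 2π × 5.445×10³ = 3.421×10⁴ s.
= 9.502 h.

T ≈ 9.502 h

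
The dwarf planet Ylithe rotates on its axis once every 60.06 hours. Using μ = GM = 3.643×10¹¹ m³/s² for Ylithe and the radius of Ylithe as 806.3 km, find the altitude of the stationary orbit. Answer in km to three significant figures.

T = 60.06 hours = 2.162×10⁵ s.
A synchronous orbit has period T, so by Kepler's third law a = (μT²/4π²)^(1/3).
μT²/4π² = 3.643×10¹¹ × (2.162×10⁵)² / 39.48 = 4.314×10²⁰ m³.
a = 7.556×10⁶ m = 7556.0 km.
Altitude h = a − R = 7556.0 − 806.3 = 6749.7 km.

h_sync ≈ 6750 km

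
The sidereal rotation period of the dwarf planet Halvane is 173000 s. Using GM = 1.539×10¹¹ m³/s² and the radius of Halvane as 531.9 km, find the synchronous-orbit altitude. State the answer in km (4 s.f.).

A synchronous orbit has period T, so by Kepler's third law a = (μT²/4π²)^(1/3).
μT²/4π² = 1.539×10¹¹ × (1.730×10⁵)² / 39.48 = 1.167×10²⁰ m³.
a = 4.886×10⁶ m = 4886.4 km.
Altitude h = a − R = 4886.4 − 531.9 = 4354.5 km.

h_sync ≈ 4355 km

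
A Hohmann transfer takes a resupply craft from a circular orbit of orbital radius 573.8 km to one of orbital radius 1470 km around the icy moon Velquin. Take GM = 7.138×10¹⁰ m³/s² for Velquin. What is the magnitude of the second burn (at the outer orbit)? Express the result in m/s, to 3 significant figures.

Δv ≈ 55.2 m/s

r₁ = 573.8 km = 5.738×10⁵ m.
r₂ = 1470 km = 1.470×10⁶ m.
Transfer ellipse a_t = (r₁ + r₂)/2 = 1.022×10⁶ m.
At r₁: circular v_c1 = √(μ/r₁) = 352.7 m/s; transfer-periapsis v_p = √[μ(2/r₁ − 1/a_t)] = 423.0 m/s.
At r₂: circular v_c2 = √(μ/r₂) = 220.4 m/s; transfer-apoapsis v_a = √[μ(2/r₂ − 1/a_t)] = 165.1 m/s.
Δv₂ = v_c2 − v_a = 55.24 m/s.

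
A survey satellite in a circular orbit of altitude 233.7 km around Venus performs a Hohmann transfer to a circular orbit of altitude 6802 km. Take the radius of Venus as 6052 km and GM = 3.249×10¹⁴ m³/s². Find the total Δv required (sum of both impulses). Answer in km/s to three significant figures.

r₁ = 6052 + 233.7 = 6285.7 km = 6.2857×10⁶ m.
r₂ = 6052 + 6802 = 12854 km = 1.2854×10⁷ m.
Transfer ellipse a_t = (r₁ + r₂)/2 = 9.570×10⁶ m.
At r₁: circular v_c1 = √(μ/r₁) = 7189 m/s; transfer-periapsis v_p = √[μ(2/r₁ − 1/a_t)] = 8332 m/s.
Δv₁ = v_p − v_c1 = 1143 m/s.
At r₂: circular v_c2 = √(μ/r₂) = 5028 m/s; transfer-apoapsis v_a = √[μ(2/r₂ − 1/a_t)] = 4075 m/s.
Δv₂ = v_c2 − v_a = 953.0 m/s.
Total Δv = Δv₁ + Δv₂ = 2096 m/s = 2.096 km/s.

Δv_total ≈ 2.10 km/s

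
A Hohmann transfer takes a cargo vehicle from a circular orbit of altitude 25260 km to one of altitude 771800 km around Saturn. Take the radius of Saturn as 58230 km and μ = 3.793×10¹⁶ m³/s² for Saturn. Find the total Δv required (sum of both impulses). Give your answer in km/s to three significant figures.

Δv_total ≈ 11.3 km/s

r₁ = 58230 + 25260 = 83490 km = 8.3490×10⁷ m.
r₂ = 58230 + 771800 = 830030 km = 8.3003×10⁸ m.
Transfer ellipse a_t = (r₁ + r₂)/2 = 4.568×10⁸ m.
At r₁: circular v_c1 = √(μ/r₁) = 21310 m/s; transfer-perikrone v_p = √[μ(2/r₁ − 1/a_t)] = 28730 m/s.
Δv₁ = v_p − v_c1 = 7418 m/s.
At r₂: circular v_c2 = √(μ/r₂) = 6760 m/s; transfer-apokrone v_a = √[μ(2/r₂ − 1/a_t)] = 2890 m/s.
Δv₂ = v_c2 − v_a = 3870 m/s.
Total Δv = Δv₁ + Δv₂ = 11290 m/s = 11.29 km/s.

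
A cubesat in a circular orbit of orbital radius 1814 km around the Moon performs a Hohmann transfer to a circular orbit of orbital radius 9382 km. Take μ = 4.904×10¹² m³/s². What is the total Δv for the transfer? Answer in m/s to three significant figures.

Δv_total ≈ 796 m/s

r₁ = 1814 km = 1.814×10⁶ m.
r₂ = 9382 km = 9.382×10⁶ m.
Transfer ellipse a_t = (r₁ + r₂)/2 = 5.598×10⁶ m.
At r₁: circular v_c1 = √(μ/r₁) = 1644 m/s; transfer-perilune v_p = √[μ(2/r₁ − 1/a_t)] = 2129 m/s.
Δv₁ = v_p − v_c1 = 484.4 m/s.
At r₂: circular v_c2 = √(μ/r₂) = 723.0 m/s; transfer-apolune v_a = √[μ(2/r₂ − 1/a_t)] = 411.6 m/s.
Δv₂ = v_c2 − v_a = 311.4 m/s.
Total Δv = Δv₁ + Δv₂ = 795.8 m/s.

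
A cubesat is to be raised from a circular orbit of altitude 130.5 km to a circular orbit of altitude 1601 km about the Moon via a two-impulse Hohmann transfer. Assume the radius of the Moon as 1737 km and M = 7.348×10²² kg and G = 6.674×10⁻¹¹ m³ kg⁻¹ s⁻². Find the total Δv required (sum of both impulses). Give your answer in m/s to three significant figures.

Δv_total ≈ 400 m/s

μ = GM = 6.674×10⁻¹¹ × 7.348×10²² = 4.904×10¹² m³/s².
r₁ = 1737 + 130.5 = 1867.5 km = 1.8675×10⁶ m.
r₂ = 1737 + 1601 = 3338.0 km = 3.3380×10⁶ m.
Transfer ellipse a_t = (r₁ + r₂)/2 = 2.603×10⁶ m.
At r₁: circular v_c1 = √(μ/r₁) = 1620 m/s; transfer-perilune v_p = √[μ(2/r₁ − 1/a_t)] = 1835 m/s.
Δv₁ = v_p − v_c1 = 214.7 m/s.
At r₂: circular v_c2 = √(μ/r₂) = 1212 m/s; transfer-apolune v_a = √[μ(2/r₂ − 1/a_t)] = 1027 m/s.
Δv₂ = v_c2 − v_a = 185.4 m/s.
Total Δv = Δv₁ + Δv₂ = 400.0 m/s.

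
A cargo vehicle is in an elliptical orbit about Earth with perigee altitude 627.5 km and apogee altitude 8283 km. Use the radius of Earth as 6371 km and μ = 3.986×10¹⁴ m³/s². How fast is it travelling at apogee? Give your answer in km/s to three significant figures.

v ≈ 4.19 km/s

r_p = 6371 + 627.5 = 6998.5 km = 6.9985×10⁶ m.
r_a = 6371 + 8283 = 14654 km = 1.4654×10⁷ m.
Semi-major axis a = (r_p + r_a)/2 = 10826 km = 1.083×10⁷ m.
Vis-viva: v² = μ(2/r − 1/a) = 3.986×10¹⁴ × (1.365×10⁻⁷ − 9.237×10⁻⁸) = 1.758×10⁷ m²/s².
v = 4193 m/s = 4.193 km/s.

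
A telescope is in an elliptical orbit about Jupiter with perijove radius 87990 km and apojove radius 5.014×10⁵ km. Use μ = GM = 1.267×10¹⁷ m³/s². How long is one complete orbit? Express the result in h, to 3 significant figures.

T ≈ 24.8 h

Semi-major axis a = (r_p + r_a)/2 = (87990 + 5.0140×10⁵)/2 = 2.9470×10⁵ km = 2.947×10⁸ m.
By Kepler's third law T = 2π√(a³/μ) = 2π × 1.421×10⁴ = 8.930×10⁴ s.
= 24.81 h.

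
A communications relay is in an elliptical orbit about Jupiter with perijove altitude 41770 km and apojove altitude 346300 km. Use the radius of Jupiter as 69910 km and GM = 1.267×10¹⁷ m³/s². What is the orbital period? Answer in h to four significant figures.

r_p = 69910 + 41770 = 111680 km = 1.1168×10⁸ m.
r_a = 69910 + 346300 = 416210 km = 4.1621×10⁸ m.
Semi-major axis a = (r_p + r_a)/2 = (1.1168×10⁵ + 4.1621×10⁵)/2 = 2.6394×10⁵ km = 2.639×10⁸ m.
By Kepler's third law T = 2π√(a³/μ) = 2π × 1.205×10⁴ = 7.569×10⁴ s.
= 21.03 h.

T ≈ 21.03 h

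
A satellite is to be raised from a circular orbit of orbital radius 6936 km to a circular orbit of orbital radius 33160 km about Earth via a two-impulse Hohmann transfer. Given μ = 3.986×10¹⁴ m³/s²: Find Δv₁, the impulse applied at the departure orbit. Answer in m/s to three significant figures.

Δv ≈ 2170 m/s

r₁ = 6936 km = 6.936×10⁶ m.
r₂ = 33160 km = 3.316×10⁷ m.
Transfer ellipse a_t = (r₁ + r₂)/2 = 2.005×10⁷ m.
At r₁: circular v_c1 = √(μ/r₁) = 7581 m/s; transfer-perigee v_p = √[μ(2/r₁ − 1/a_t)] = 9750 m/s.
Δv₁ = v_p − v_c1 = 2169 m/s.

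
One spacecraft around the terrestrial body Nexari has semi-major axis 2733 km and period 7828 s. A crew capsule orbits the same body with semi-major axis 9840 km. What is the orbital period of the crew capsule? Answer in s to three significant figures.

Kepler's third law: T² ∝ a³, so T₂ = T₁ (a₂/a₁)^(3/2).
a₂/a₁ = 3.600, (a₂/a₁)^(3/2) = 6.832.
T₂ = 7828 × 6.832 = 53480 s.

T₂ ≈ 53500 s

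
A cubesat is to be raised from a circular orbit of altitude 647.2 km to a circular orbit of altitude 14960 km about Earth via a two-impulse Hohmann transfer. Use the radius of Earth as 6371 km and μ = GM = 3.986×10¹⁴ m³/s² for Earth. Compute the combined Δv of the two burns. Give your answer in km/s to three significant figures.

r₁ = 6371 + 647.2 = 7018.2 km = 7.0182×10⁶ m.
r₂ = 6371 + 14960 = 21331 km = 2.1331×10⁷ m.
Transfer ellipse a_t = (r₁ + r₂)/2 = 1.417×10⁷ m.
At r₁: circular v_c1 = √(μ/r₁) = 7536 m/s; transfer-perigee v_p = √[μ(2/r₁ − 1/a_t)] = 9245 m/s.
Δv₁ = v_p − v_c1 = 1709 m/s.
At r₂: circular v_c2 = √(μ/r₂) = 4323 m/s; transfer-apogee v_a = √[μ(2/r₂ − 1/a_t)] = 3042 m/s.
Δv₂ = v_c2 − v_a = 1281 m/s.
Total Δv = Δv₁ + Δv₂ = 2990 m/s = 2.990 km/s.

Δv_total ≈ 2.99 km/s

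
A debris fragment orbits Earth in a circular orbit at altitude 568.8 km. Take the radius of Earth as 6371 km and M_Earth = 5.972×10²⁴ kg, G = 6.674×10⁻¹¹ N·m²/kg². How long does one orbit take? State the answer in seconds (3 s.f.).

μ = GM = 6.674×10⁻¹¹ × 5.972×10²⁴ = 3.986×10¹⁴ m³/s².
r = 6371 + 568.8 = 6939.8 km = 6.9398×10⁶ m.
Kepler's third law: T = 2π√(r³/μ) = 2π√((6.940×10⁶)³ / 3.986×10¹⁴).
r³/μ = 8.386×10⁵ s², so T = 2π × 9.157×10² = 5.754×10³ s.

T ≈ 5750 seconds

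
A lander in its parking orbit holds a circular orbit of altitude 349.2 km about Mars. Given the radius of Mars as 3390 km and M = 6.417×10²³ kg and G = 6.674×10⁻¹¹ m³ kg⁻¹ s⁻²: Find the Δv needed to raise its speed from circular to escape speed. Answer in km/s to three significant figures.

Δv ≈ 1.40 km/s

μ = GM = 6.674×10⁻¹¹ × 6.417×10²³ = 4.283×10¹³ m³/s².
r = 3390 + 349.2 = 3739.2 km = 3.7392×10⁶ m.
Circular speed v_c = √(μ/r) = 3384 m/s.
Escape speed v_esc = √(2μ/r) = √2 × v_c = 4786 m/s.
Δv = v_esc − v_c = 1402 m/s = 1.402 km/s.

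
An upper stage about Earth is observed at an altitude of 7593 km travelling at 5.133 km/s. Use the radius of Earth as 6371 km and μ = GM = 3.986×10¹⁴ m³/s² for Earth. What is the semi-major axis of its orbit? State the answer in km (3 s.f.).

r = 6371 + 7593 = 13964 km = 1.396×10⁷ m.
Vis-viva rearranged: 1/a = 2/r − v²/μ = 1.432×10⁻⁷ − 6.610×10⁻⁸ = 7.712×10⁻⁸ m⁻¹.
a = 1.297×10⁷ m = 12966 km.

a ≈ 13000 km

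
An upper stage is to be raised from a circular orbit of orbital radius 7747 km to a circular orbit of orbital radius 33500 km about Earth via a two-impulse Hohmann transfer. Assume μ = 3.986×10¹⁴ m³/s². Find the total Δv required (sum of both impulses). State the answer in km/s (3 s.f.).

r₁ = 7747 km = 7.747×10⁶ m.
r₂ = 33500 km = 3.350×10⁷ m.
Transfer ellipse a_t = (r₁ + r₂)/2 = 2.062×10⁷ m.
At r₁: circular v_c1 = √(μ/r₁) = 7173 m/s; transfer-perigee v_p = √[μ(2/r₁ − 1/a_t)] = 9142 m/s.
Δv₁ = v_p − v_c1 = 1969 m/s.
At r₂: circular v_c2 = √(μ/r₂) = 3449 m/s; transfer-apogee v_a = √[μ(2/r₂ − 1/a_t)] = 2114 m/s.
Δv₂ = v_c2 − v_a = 1335 m/s.
Total Δv = Δv₁ + Δv₂ = 3304 m/s = 3.304 km/s.

Δv_total ≈ 3.30 km/s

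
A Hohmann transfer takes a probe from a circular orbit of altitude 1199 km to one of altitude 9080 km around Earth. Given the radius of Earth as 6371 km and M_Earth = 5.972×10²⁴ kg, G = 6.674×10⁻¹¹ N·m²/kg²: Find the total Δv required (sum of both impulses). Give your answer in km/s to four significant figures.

μ = GM = 6.674×10⁻¹¹ × 5.972×10²⁴ = 3.986×10¹⁴ m³/s².
r₁ = 6371 + 1199 = 7570.0 km = 7.5700×10⁶ m.
r₂ = 6371 + 9080 = 15451 km = 1.5451×10⁷ m.
Transfer ellipse a_t = (r₁ + r₂)/2 = 1.151×10⁷ m.
At r₁: circular v_c1 = √(μ/r₁) = 7256 m/s; transfer-perigee v_p = √[μ(2/r₁ − 1/a_t)] = 8407 m/s.
Δv₁ = v_p − v_c1 = 1151 m/s.
At r₂: circular v_c2 = √(μ/r₂) = 5079 m/s; transfer-apogee v_a = √[μ(2/r₂ − 1/a_t)] = 4119 m/s.
Δv₂ = v_c2 − v_a = 960.1 m/s.
Total Δv = Δv₁ + Δv₂ = 2111 m/s = 2.111 km/s.

Δv_total ≈ 2.111 km/s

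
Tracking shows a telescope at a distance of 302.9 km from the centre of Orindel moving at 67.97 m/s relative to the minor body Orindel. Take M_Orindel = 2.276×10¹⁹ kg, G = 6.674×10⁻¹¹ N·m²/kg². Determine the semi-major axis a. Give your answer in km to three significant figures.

μ = GM = 6.674×10⁻¹¹ × 2.276×10¹⁹ = 1.519×10⁹ m³/s².
r = 3.029×10⁵ m.
Vis-viva rearranged: 1/a = 2/r − v²/μ = 6.603×10⁻⁶ − 3.041×10⁻⁶ = 3.561×10⁻⁶ m⁻¹.
a = 2.808×10⁵ m = 280.79 km.

a ≈ 281 km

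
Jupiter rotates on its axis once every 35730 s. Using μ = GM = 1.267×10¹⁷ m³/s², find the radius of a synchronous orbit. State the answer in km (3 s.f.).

r_sync ≈ 1.60×10⁵ km

A synchronous orbit has period T, so by Kepler's third law a = (μT²/4π²)^(1/3).
μT²/4π² = 1.267×10¹⁷ × (3.573×10⁴)² / 39.48 = 4.097×10²⁴ m³.
a = 1.600×10⁸ m = 1.6002×10⁵ km.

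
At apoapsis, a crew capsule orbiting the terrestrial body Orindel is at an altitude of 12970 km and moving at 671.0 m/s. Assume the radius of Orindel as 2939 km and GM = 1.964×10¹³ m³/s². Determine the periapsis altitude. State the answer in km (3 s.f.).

r_a = 2939 + 12970 = 15909 km = 1.591×10⁷ m.
Specific energy ε = v²/2 − μ/r = -1.009×10⁶ J/kg, so a = −μ/(2ε) = 9.729×10⁶ m.
The apsides satisfy r_p + r_a = 2a, so the periapsis radius is 2a − r_a = 3.548×10⁶ m = 3548.1 km.
Periapsis altitude = 3548.1 − 2939 = 609.09 km.

periapsis altitude ≈ 609 km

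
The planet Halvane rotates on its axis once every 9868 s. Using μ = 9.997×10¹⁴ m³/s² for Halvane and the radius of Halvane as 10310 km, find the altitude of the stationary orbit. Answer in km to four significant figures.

A synchronous orbit has period T, so by Kepler's third law a = (μT²/4π²)^(1/3).
μT²/4π² = 9.997×10¹⁴ × (9.868×10³)² / 39.48 = 2.466×10²¹ m³.
a = 1.351×10⁷ m = 13510 km.
Altitude h = a − R = 13510 − 10310 = 3200.0 km.

h_sync ≈ 3200 km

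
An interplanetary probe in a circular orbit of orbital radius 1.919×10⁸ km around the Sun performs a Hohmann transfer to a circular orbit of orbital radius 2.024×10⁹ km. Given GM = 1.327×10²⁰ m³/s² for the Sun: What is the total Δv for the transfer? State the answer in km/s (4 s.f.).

Δv_total ≈ 13.97 km/s

r₁ = 1.919×10⁸ km = 1.919×10¹¹ m.
r₂ = 2.024×10⁹ km = 2.024×10¹² m.
Transfer ellipse a_t = (r₁ + r₂)/2 = 1.108×10¹² m.
At r₁: circular v_c1 = √(μ/r₁) = 26300 m/s; transfer-perihelion v_p = √[μ(2/r₁ − 1/a_t)] = 35540 m/s.
Δv₁ = v_p − v_c1 = 9246 m/s.
At r₂: circular v_c2 = √(μ/r₂) = 8097 m/s; transfer-aphelion v_a = √[μ(2/r₂ − 1/a_t)] = 3370 m/s.
Δv₂ = v_c2 − v_a = 4727 m/s.
Total Δv = Δv₁ + Δv₂ = 13970 m/s = 13.97 km/s.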